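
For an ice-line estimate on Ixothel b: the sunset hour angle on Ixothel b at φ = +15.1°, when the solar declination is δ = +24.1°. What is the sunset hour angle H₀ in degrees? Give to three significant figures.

cos H₀ = −tan φ · tan δ = −tan(+15.1°) × tan(+24.100°) = -0.1207, so H₀ = 1.6918 rad = 96.93°.

H₀ = 96.9°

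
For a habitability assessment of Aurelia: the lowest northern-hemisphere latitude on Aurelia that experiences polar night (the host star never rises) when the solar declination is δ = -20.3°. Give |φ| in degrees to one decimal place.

|φ| = 69.7°

Polar night requires cos H₀ = −tan φ tan δ ≥ 1, i.e. tan φ tan δ ≤ −1.
The boundary is |tan φ| · |tan δ| = 1, so |φ| = 90° − |δ| = 90° − 20.3° = 69.7° in the northern hemisphere.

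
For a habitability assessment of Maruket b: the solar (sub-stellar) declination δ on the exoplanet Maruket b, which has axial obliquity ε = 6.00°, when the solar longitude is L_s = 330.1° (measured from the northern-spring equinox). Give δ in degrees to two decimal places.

sin δ = sin ε · sin L_s = sin 6.00° × sin 330.1° = -0.052106.
δ = arcsin(-0.052106) = -2.99°.

δ = -2.99°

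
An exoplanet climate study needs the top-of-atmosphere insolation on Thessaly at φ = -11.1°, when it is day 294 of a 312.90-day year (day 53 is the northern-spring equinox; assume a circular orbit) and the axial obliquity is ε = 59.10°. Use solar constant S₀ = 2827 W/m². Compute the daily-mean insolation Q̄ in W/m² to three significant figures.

Solar longitude: λ_s = 360° × (294 − 53)/312.90 = 277.277°.
sin δ = sin 59.10° × sin 277.277° = -0.85115, so δ = -58.337°.
cos H₀ = −tan(-11.1°) tan(-58.337°) = -0.3181, H₀ = 1.8945 rad.
Bracket: H₀ sin φ sin δ + cos φ cos δ sin H₀ = 1.8945×-0.19252×-0.85115 + 0.98129×0.52492×0.94805 = 0.310439 + 0.488339 = 0.798778.
Q̄ = (S₀/π) × [bracket] = (2827/π) × 0.798778 = 718.8 W/m².

Q̄ ≈ 719 W/m²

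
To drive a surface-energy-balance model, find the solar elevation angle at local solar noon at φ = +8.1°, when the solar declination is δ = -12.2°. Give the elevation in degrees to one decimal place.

69.7°

At local noon the hour angle is zero, so the zenith angle equals |φ − δ| = |+8.1° − (-12.200°)| = 20.300°.
Elevation = 90° − 20.300° = 69.7°.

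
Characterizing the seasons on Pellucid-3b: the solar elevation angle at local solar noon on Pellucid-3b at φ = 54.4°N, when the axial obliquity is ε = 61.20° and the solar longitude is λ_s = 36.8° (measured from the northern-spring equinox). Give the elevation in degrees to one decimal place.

Solar declination: sin δ = sin ε · sin λ_s = sin 61.20° × sin 36.8° = 0.52493, so δ = +31.663°.
At local noon the hour angle is zero, so the zenith angle equals |φ − δ| = |+54.4° − (+31.663°)| = 22.737°.
Elevation = 90° − 22.737° = 67.3°.

67.3°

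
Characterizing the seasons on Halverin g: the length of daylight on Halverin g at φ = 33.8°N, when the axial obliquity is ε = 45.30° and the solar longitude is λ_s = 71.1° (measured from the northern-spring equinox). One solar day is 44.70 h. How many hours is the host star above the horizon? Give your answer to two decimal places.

31.65 h

Solar declination: sin δ = sin ε · sin λ_s = sin 45.30° × sin 71.1° = 0.67248, so δ = +42.259°.
cos H₀ = −tan φ · tan δ = −tan(+33.8°) × tan(+42.259°) = -0.6083, so H₀ = 2.2247 rad = 127.46°.
Daylight = 2H₀/(2π) × 44.70 h = (2.2247/π) × 44.70 = 31.65 h.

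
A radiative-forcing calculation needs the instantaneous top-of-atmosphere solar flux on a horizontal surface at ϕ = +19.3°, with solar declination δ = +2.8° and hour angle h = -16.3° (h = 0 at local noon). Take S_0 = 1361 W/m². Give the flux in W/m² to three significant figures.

cos θ_z = sin ϕ sin δ + cos ϕ cos δ cos h = 0.016146 + 0.904784 = 0.920930.
Flux = S_0 · cos θ_z = 1361 × 0.920930 = 1253 W/m².

1.25e+03 W/m²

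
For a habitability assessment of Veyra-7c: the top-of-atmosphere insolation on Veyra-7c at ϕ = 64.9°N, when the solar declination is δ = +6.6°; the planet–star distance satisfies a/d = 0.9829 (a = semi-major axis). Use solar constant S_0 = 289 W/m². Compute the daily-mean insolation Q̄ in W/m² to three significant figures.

Q̄ ≈ 53.1 W/m²

cos h₀ = −tan(+64.9°) tan(+6.600°) = -0.2470, h₀ = 1.8204 rad.
Bracket: h₀ sin ϕ sin δ + cos ϕ cos δ sin h₀ = 1.8204×0.90557×0.11494 + 0.42420×0.99337×0.96902 = 0.189479 + 0.408333 = 0.597812.
Inverse-square distance factor (a/d)² = 0.9829² = 0.966092.
Q̄ = (S_0/π) × 0.966092 × [bracket] = (289/π) × 0.966092 × 0.597812 = 53.13 W/m².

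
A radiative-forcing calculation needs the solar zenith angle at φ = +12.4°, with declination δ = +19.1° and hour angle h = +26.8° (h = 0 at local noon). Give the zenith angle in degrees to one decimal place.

cos θ_z = sin φ sin δ + cos φ cos δ cos h = 0.070265 + 0.823772 = 0.894037.
θ_z = arccos(0.894037) = 26.6°.

θ_z = 26.6°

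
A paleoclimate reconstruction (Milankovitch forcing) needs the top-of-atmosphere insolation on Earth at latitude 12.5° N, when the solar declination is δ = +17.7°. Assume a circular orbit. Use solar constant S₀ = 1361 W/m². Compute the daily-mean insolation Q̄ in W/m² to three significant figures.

Q̄ ≈ 449 W/m²

cos H₀ = −tan(+12.5°) tan(+17.700°) = -0.0708, H₀ = 1.6416 rad.
Bracket: H₀ sin φ sin δ + cos φ cos δ sin H₀ = 1.6416×0.21644×0.30403 + 0.97630×0.95266×0.99749 = 0.108024 + 0.927747 = 1.035771.
Q̄ = (S₀/π) × [bracket] = (1361/π) × 1.035771 = 448.7 W/m².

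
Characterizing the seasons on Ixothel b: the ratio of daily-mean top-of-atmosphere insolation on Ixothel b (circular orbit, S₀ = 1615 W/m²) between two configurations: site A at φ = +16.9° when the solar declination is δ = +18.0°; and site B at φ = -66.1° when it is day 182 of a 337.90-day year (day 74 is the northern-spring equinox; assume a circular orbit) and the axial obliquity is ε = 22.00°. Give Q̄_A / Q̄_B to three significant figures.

Q̄_A / Q̄_B ≈ 36.3

— Configuration A (φ=+16.9°):
cos H₀ = −tan(+16.9°) tan(+18.000°) = -0.0987, H₀ = 1.6697 rad.
Bracket: H₀ sin φ sin δ + cos φ cos δ sin H₀ = 1.6697×0.29070×0.30902 + 0.95681×0.95106×0.99512 = 0.149993 + 0.905543 = 1.055536.
Q̄ = (S₀/π) × [bracket] = (1615/π) × 1.055536 = 542.62 W/m².
— Configuration B (φ=-66.1°):
Solar longitude: λ_s = 360° × (182 − 74)/337.90 = 115.064°.
sin δ = sin 22.00° × sin 115.064° = 0.33933, so δ = +19.836°.
cos H₀ = −tan(-66.1°) tan(+19.836°) = 0.8140, H₀ = 0.6197 rad.
Bracket: H₀ sin φ sin δ + cos φ cos δ sin H₀ = 0.6197×-0.91425×0.33933 + 0.40514×0.94067×0.58080 = -0.192251 + 0.221345 = 0.029094.
Q̄ = (S₀/π) × [bracket] = (1615/π) × 0.029094 = 14.956 W/m².
Ratio Q̄_A / Q̄_B = 542.62 / 14.956 = 36.28.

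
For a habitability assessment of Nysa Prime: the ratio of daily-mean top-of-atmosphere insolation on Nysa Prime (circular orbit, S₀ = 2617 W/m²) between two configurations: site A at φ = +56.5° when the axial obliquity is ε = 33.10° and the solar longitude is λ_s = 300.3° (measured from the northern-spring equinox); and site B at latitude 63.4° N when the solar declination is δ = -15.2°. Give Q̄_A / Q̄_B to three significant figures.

— Configuration A (φ=+56.5°):
Solar declination: sin δ = sin ε · sin λ_s = sin 33.10° × sin 300.3° = -0.47150, so δ = -28.132°.
cos H₀ = −tan(+56.5°) tan(-28.132°) = 0.8078, H₀ = 0.6304 rad.
Bracket: H₀ sin φ sin δ + cos φ cos δ sin H₀ = 0.6304×0.83389×-0.47150 + 0.55194×0.88186×0.58947 = -0.247860 + 0.286915 = 0.039055.
Q̄ = (S₀/π) × [bracket] = (2617/π) × 0.039055 = 32.533 W/m².
— Configuration B (φ=+63.4°):
cos H₀ = −tan(+63.4°) tan(-15.200°) = 0.5426, H₀ = 0.9973 rad.
Bracket: H₀ sin φ sin δ + cos φ cos δ sin H₀ = 0.9973×0.89415×-0.26219 + 0.44776×0.96502×0.84002 = -0.233804 + 0.362970 = 0.129166.
Q̄ = (S₀/π) × [bracket] = (2617/π) × 0.129166 = 107.60 W/m².
Ratio Q̄_A / Q̄_B = 32.533 / 107.60 = 0.3024.

Q̄_A / Q̄_B ≈ 0.302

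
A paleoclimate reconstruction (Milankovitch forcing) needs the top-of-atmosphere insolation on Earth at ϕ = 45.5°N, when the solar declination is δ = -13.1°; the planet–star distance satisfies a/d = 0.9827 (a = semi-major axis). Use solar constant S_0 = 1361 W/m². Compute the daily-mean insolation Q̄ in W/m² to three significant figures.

cos h₀ = −tan(+45.5°) tan(-13.100°) = 0.2368, h₀ = 1.3317 rad.
Bracket: h₀ sin ϕ sin δ + cos ϕ cos δ sin h₀ = 1.3317×0.71325×-0.22665 + 0.70091×0.97398×0.97156 = -0.215280 + 0.663257 = 0.447977.
Inverse-square distance factor (a/d)² = 0.9827² = 0.965699.
Q̄ = (S_0/π) × 0.965699 × [bracket] = (1361/π) × 0.965699 × 0.447977 = 187.4 W/m².

Q̄ ≈ 187 W/m²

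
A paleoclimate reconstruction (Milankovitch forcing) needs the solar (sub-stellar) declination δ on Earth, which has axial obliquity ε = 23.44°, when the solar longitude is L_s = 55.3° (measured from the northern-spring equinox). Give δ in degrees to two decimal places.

δ = +19.09°

sin δ = sin ε · sin L_s = sin 23.44° × sin 55.3° = 0.327039.
δ = arcsin(0.327039) = +19.09°.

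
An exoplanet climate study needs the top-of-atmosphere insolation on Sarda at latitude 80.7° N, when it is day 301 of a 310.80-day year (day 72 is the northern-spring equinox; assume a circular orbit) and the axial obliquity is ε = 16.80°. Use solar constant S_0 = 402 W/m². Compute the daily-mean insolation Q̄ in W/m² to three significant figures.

Q̄ ≈ 0.00 W/m²

Solar longitude: L_s = 360° × (301 − 72)/310.80 = 265.251°.
sin δ = sin 16.80° × sin 265.251° = -0.28804, so δ = -16.741°.
cos h₀ = −tan(+80.7°) tan(-16.741°) = 1.8368 ≥ 1 ⇒ polar night, h₀ = 0 and Q̄ = 0.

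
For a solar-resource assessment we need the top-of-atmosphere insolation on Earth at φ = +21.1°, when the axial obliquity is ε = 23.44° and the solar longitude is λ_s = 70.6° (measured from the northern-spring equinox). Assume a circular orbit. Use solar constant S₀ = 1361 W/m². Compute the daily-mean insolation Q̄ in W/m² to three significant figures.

Solar declination: sin δ = sin ε · sin λ_s = sin 23.44° × sin 70.6° = 0.37520, so δ = +22.037°.
cos H₀ = −tan(+21.1°) tan(+22.037°) = -0.1562, H₀ = 1.7276 rad.
Bracket: H₀ sin φ sin δ + cos φ cos δ sin H₀ = 1.7276×0.36000×0.37520 + 0.93295×0.92694×0.98773 = 0.233350 + 0.854178 = 1.087528.
Q̄ = (S₀/π) × [bracket] = (1361/π) × 1.087528 = 471.1 W/m².

Q̄ ≈ 471 W/m²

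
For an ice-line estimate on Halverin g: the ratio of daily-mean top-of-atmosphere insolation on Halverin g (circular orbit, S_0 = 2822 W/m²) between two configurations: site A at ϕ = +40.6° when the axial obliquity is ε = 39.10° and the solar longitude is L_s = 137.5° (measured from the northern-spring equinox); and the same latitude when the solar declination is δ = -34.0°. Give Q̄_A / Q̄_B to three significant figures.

Q̄_A / Q̄_B ≈ 7.09

— Configuration A (ϕ=+40.6°):
Solar declination: sin δ = sin ε · sin L_s = sin 39.10° × sin 137.5° = 0.42608, so δ = +25.219°.
cos h₀ = −tan(+40.6°) tan(+25.219°) = -0.4037, h₀ = 1.9863 rad.
Bracket: h₀ sin ϕ sin δ + cos ϕ cos δ sin h₀ = 1.9863×0.65077×0.42608 + 0.75927×0.90469×0.91491 = 0.550761 + 0.628455 = 1.179216.
Q̄ = (S_0/π) × [bracket] = (2822/π) × 1.179216 = 1059.3 W/m².
— Configuration B (ϕ=+40.6°):
cos h₀ = −tan(+40.6°) tan(-34.000°) = 0.5781, h₀ = 0.9544 rad.
Bracket: h₀ sin ϕ sin δ + cos ϕ cos δ sin h₀ = 0.9544×0.65077×-0.55919 + 0.75927×0.82904×0.81595 = -0.347310 + 0.513612 = 0.166302.
Q̄ = (S_0/π) × [bracket] = (2822/π) × 0.166302 = 149.38 W/m².
Ratio Q̄_A / Q̄_B = 1059.3 / 149.38 = 7.091.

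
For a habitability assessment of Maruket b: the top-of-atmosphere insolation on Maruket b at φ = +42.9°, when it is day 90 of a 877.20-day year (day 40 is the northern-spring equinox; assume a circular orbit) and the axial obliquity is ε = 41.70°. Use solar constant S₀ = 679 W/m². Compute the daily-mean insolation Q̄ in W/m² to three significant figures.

Solar longitude: λ_s = 360° × (90 − 40)/877.20 = 20.520°.
sin δ = sin 41.70° × sin 20.520° = 0.23318, so δ = +13.485°.
cos H₀ = −tan(+42.9°) tan(+13.485°) = -0.2228, H₀ = 1.7955 rad.
Bracket: H₀ sin φ sin δ + cos φ cos δ sin H₀ = 1.7955×0.68072×0.23318 + 0.73254×0.97243×0.97486 = 0.285000 + 0.694436 = 0.979436.
Q̄ = (S₀/π) × [bracket] = (679/π) × 0.979436 = 211.7 W/m².

Q̄ ≈ 212 W/m²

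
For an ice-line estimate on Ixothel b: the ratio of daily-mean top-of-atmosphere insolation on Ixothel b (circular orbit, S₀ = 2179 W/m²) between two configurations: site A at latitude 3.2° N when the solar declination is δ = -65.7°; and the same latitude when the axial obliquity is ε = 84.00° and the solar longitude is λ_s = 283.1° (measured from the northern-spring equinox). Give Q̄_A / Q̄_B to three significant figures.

— Configuration A (φ=+3.2°):
cos H₀ = −tan(+3.2°) tan(-65.700°) = 0.1238, H₀ = 1.4467 rad.
Bracket: H₀ sin φ sin δ + cos φ cos δ sin H₀ = 1.4467×0.05582×-0.91140 + 0.99844×0.41151×0.99230 = -0.073600 + 0.407704 = 0.334104.
Q̄ = (S₀/π) × [bracket] = (2179/π) × 0.334104 = 231.73 W/m².
— Configuration B (φ=+3.2°):
Solar declination: sin δ = sin ε · sin λ_s = sin 84.00° × sin 283.1° = -0.96864, so δ = -75.613°.
cos H₀ = −tan(+3.2°) tan(-75.613°) = 0.2180, H₀ = 1.3511 rad.
Bracket: H₀ sin φ sin δ + cos φ cos δ sin H₀ = 1.3511×0.05582×-0.96864 + 0.99844×0.24847×0.97596 = -0.073053 + 0.242118 = 0.169065.
Q̄ = (S₀/π) × [bracket] = (2179/π) × 0.169065 = 117.26 W/m².
Ratio Q̄_A / Q̄_B = 231.73 / 117.26 = 1.976.

Q̄_A / Q̄_B ≈ 1.98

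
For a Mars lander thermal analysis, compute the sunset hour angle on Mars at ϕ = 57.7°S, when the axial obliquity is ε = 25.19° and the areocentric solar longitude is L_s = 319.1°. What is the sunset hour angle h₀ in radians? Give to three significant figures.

h₀ = 2.05 rad

sin δ = sin 25.19° × sin 319.1° = -0.27867, so δ = -16.181°.
cos h₀ = −tan ϕ · tan δ = −tan(-57.7°) × tan(-16.181°) = -0.4590, so h₀ = 2.0477 rad = 117.32°.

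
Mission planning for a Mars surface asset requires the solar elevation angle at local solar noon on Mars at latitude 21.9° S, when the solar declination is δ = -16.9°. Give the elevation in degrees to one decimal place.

85.0°

At local noon the hour angle is zero, so the zenith angle equals |φ − δ| = |-21.9° − (-16.900°)| = 5.000°.
Elevation = 90° − 5.000° = 85.0°.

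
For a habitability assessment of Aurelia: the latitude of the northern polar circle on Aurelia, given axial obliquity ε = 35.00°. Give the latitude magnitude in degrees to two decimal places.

The polar circle is the lowest latitude that experiences at least one full rotation of continuous daylight at the northern-summer solstice; it lies at |ϕ| = 90° − ε = 90° − 35.00° = 55.00°.

55.00°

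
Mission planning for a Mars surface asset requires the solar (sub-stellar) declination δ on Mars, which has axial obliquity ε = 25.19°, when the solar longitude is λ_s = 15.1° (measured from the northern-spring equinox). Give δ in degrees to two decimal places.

δ = +6.37°

sin δ = sin ε · sin λ_s = sin 25.19° × sin 15.1° = 0.110876.
δ = arcsin(0.110876) = +6.37°.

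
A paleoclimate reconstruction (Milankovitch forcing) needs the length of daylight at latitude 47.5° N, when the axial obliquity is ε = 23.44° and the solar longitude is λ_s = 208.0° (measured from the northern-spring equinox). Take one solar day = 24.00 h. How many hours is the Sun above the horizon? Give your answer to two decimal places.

10.40 h

Solar declination: sin δ = sin ε · sin λ_s = sin 23.44° × sin 208.0° = -0.18675, so δ = -10.763°.
cos H₀ = −tan φ · tan δ = −tan(+47.5°) × tan(-10.763°) = 0.2075, so H₀ = 1.3618 rad = 78.03°.
Daylight = 2H₀/(2π) × 24.00 h = (1.3618/π) × 24.00 = 10.40 h.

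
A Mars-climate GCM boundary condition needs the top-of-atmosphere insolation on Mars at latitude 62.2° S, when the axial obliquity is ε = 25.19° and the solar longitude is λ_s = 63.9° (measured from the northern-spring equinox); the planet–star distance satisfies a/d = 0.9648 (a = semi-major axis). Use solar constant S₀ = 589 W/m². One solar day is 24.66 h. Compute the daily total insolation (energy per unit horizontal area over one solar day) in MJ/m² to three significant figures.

0.637 MJ/m²

Solar declination: sin δ = sin ε · sin λ_s = sin 25.19° × sin 63.9° = 0.38222, so δ = +22.471°.
cos H₀ = −tan(-62.2°) tan(+22.471°) = 0.7845, H₀ = 0.6689 rad.
Bracket: H₀ sin φ sin δ + cos φ cos δ sin H₀ = 0.6689×-0.88458×0.38222 + 0.46639×0.92407×0.62011 = -0.226158 + 0.267253 = 0.041095.
Inverse-square distance factor (a/d)² = 0.9648² = 0.930839.
Q̄ = (S₀/π) × 0.930839 × [bracket] = (589/π) × 0.930839 × 0.041095 = 7.1718 W/m².
Daily total = Q̄ × 24.66 h × 3600 s/h = 7.1718 × 24.66 × 3600 / 10⁶ = 0.6367 MJ/m².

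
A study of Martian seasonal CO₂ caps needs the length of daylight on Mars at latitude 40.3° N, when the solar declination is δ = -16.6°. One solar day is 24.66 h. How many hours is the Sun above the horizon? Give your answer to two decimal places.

10.32 h

cos H₀ = −tan φ · tan δ = −tan(+40.3°) × tan(-16.600°) = 0.2528, so H₀ = 1.3152 rad = 75.36°.
Daylight = 2H₀/(2π) × 24.66 h = (1.3152/π) × 24.66 = 10.32 h.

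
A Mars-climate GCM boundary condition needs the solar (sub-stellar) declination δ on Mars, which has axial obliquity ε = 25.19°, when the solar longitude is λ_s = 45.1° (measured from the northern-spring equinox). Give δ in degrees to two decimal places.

sin δ = sin ε · sin λ_s = sin 25.19° × sin 45.1° = 0.301485.
δ = arcsin(0.301485) = +17.55°.

δ = +17.55°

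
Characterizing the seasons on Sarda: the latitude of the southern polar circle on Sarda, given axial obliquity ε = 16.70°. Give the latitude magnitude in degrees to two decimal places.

The polar circle is the lowest latitude that experiences at least one full rotation of continuous darkness at the northern-summer solstice; it lies at |φ| = 90° − ε = 90° − 16.70° = 73.30°.

73.30°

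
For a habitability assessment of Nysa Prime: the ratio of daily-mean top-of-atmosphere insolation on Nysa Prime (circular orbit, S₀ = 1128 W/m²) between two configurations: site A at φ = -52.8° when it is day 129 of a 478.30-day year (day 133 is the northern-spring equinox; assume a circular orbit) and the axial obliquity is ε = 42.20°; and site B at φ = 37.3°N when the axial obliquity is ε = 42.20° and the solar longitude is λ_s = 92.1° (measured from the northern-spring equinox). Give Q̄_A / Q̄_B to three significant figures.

— Configuration A (φ=-52.8°):
Solar longitude: λ_s = 360° × (129 − 133)/478.30 = -3.011°, i.e. -3.011° + 360° = 356.989°.
sin δ = sin 42.20° × sin 356.989° = -0.03528, so δ = -2.022°.
cos H₀ = −tan(-52.8°) tan(-2.022°) = -0.0465, H₀ = 1.6173 rad.
Bracket: H₀ sin φ sin δ + cos φ cos δ sin H₀ = 1.6173×-0.79653×-0.03528 + 0.60460×0.99938×0.99892 = 0.045449 + 0.603573 = 0.649022.
Q̄ = (S₀/π) × [bracket] = (1128/π) × 0.649022 = 233.03 W/m².
— Configuration B (φ=+37.3°):
Solar declination: sin δ = sin ε · sin λ_s = sin 42.20° × sin 92.1° = 0.67127, so δ = +42.165°.
cos H₀ = −tan(+37.3°) tan(+42.165°) = -0.6899, H₀ = 2.3322 rad.
Bracket: H₀ sin φ sin δ + cos φ cos δ sin H₀ = 2.3322×0.60599×0.67127 + 0.79547×0.74121×0.72390 = 0.948699 + 0.426819 = 1.375518.
Q̄ = (S₀/π) × [bracket] = (1128/π) × 1.375518 = 493.88 W/m².
Ratio Q̄_A / Q̄_B = 233.03 / 493.88 = 0.4718.

Q̄_A / Q̄_B ≈ 0.472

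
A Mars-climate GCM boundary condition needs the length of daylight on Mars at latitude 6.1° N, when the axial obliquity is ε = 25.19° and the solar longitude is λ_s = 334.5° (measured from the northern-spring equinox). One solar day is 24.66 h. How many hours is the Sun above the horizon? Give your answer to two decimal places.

12.17 h

Solar declination: sin δ = sin ε · sin λ_s = sin 25.19° × sin 334.5° = -0.18323, so δ = -10.558°.
cos H₀ = −tan φ · tan δ = −tan(+6.1°) × tan(-10.558°) = 0.0199, so H₀ = 1.5509 rad = 88.86°.
Daylight = 2H₀/(2π) × 24.66 h = (1.5509/π) × 24.66 = 12.17 h.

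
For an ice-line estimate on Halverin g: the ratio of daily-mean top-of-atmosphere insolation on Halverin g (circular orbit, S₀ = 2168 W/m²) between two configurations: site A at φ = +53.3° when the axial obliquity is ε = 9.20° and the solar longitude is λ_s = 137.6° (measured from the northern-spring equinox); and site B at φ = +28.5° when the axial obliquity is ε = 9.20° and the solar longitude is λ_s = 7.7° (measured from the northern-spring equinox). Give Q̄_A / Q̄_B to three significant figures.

Q̄_A / Q̄_B ≈ 0.823

— Configuration A (φ=+53.3°):
Solar declination: sin δ = sin ε · sin λ_s = sin 9.20° × sin 137.6° = 0.10781, so δ = +6.189°.
cos H₀ = −tan(+53.3°) tan(+6.189°) = -0.1455, H₀ = 1.7168 rad.
Bracket: H₀ sin φ sin δ + cos φ cos δ sin H₀ = 1.7168×0.80178×0.10781 + 0.59763×0.99417×0.98936 = 0.148400 + 0.587824 = 0.736224.
Q̄ = (S₀/π) × [bracket] = (2168/π) × 0.736224 = 508.07 W/m².
— Configuration B (φ=+28.5°):
Solar declination: sin δ = sin ε · sin λ_s = sin 9.20° × sin 7.7° = 0.02142, so δ = +1.227°.
cos H₀ = −tan(+28.5°) tan(+1.227°) = -0.0116, H₀ = 1.5824 rad.
Bracket: H₀ sin φ sin δ + cos φ cos δ sin H₀ = 1.5824×0.47716×0.02142 + 0.87882×0.99977×0.99993 = 0.016173 + 0.878556 = 0.894729.
Q̄ = (S₀/π) × [bracket] = (2168/π) × 0.894729 = 617.45 W/m².
Ratio Q̄_A / Q̄_B = 508.07 / 617.45 = 0.8229.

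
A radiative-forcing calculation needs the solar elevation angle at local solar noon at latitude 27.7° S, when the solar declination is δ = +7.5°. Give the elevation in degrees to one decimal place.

At local noon the hour angle is zero, so the zenith angle equals |ϕ − δ| = |-27.7° − (+7.500°)| = 35.200°.
Elevation = 90° − 35.200° = 54.8°.

54.8°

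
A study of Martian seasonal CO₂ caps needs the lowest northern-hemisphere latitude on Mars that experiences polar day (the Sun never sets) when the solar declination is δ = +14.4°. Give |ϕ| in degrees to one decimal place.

Polar day requires cos h₀ = −tan ϕ tan δ ≤ −1, i.e. tan ϕ tan δ ≥ 1.
The boundary is |tan ϕ| · |tan δ| = 1, so |ϕ| = 90° − |δ| = 90° − 14.4° = 75.6° in the northern hemisphere.

|ϕ| = 75.6°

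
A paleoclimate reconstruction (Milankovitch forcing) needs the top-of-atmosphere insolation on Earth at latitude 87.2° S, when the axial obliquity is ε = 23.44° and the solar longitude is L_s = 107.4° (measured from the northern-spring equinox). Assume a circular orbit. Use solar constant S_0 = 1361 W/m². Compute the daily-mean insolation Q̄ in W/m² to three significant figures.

Q̄ ≈ 0.00 W/m²

Solar declination: sin δ = sin ε · sin L_s = sin 23.44° × sin 107.4° = 0.37959, so δ = +22.308°.
cos h₀ = −tan(-87.2°) tan(+22.308°) = 8.3891 ≥ 1 ⇒ polar night, h₀ = 0 and Q̄ = 0.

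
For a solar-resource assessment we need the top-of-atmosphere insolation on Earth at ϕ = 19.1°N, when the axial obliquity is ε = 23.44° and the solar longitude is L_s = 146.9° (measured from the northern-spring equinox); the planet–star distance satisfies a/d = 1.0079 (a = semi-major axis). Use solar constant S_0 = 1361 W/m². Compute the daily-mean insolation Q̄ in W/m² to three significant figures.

Solar declination: sin δ = sin ε · sin L_s = sin 23.44° × sin 146.9° = 0.21723, so δ = +12.547°.
cos h₀ = −tan(+19.1°) tan(+12.547°) = -0.0771, h₀ = 1.6479 rad.
Bracket: h₀ sin ϕ sin δ + cos ϕ cos δ sin h₀ = 1.6479×0.32722×0.21723 + 0.94495×0.97612×0.99703 = 0.117136 + 0.919645 = 1.036781.
Inverse-square distance factor (a/d)² = 1.0079² = 1.015862.
Q̄ = (S_0/π) × 1.015862 × [bracket] = (1361/π) × 1.015862 × 1.036781 = 456.3 W/m².

Q̄ ≈ 456 W/m²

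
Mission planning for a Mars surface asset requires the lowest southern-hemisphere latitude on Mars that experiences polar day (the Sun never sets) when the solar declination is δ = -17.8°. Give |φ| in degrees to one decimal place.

Polar day requires cos H₀ = −tan φ tan δ ≤ −1, i.e. tan φ tan δ ≥ 1.
The boundary is |tan φ| · |tan δ| = 1, so |φ| = 90° − |δ| = 90° − 17.8° = 72.2° in the southern hemisphere.

|φ| = 72.2°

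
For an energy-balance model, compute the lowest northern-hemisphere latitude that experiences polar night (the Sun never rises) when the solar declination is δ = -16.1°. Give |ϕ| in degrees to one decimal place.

Polar night requires cos h₀ = −tan ϕ tan δ ≥ 1, i.e. tan ϕ tan δ ≤ −1.
The boundary is |tan ϕ| · |tan δ| = 1, so |ϕ| = 90° − |δ| = 90° − 16.1° = 73.9° in the northern hemisphere.

|ϕ| = 73.9°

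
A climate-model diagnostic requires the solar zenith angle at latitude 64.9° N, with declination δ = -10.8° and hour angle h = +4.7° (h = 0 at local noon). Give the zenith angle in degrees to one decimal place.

cos θ_z = sin φ sin δ + cos φ cos δ cos h = -0.169687 + 0.415285 = 0.245598.
θ_z = arccos(0.245598) = 75.8°.

θ_z = 75.8°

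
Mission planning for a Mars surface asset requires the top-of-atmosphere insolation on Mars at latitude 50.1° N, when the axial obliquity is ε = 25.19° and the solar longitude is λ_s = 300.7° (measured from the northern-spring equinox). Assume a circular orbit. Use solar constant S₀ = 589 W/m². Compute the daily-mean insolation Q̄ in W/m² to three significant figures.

Solar declination: sin δ = sin ε · sin λ_s = sin 25.19° × sin 300.7° = -0.36597, so δ = -21.467°.
cos H₀ = −tan(+50.1°) tan(-21.467°) = 0.4703, H₀ = 1.0811 rad.
Bracket: H₀ sin φ sin δ + cos φ cos δ sin H₀ = 1.0811×0.76717×-0.36597 + 0.64145×0.93063×0.88249 = -0.303531 + 0.526805 = 0.223274.
Q̄ = (S₀/π) × [bracket] = (589/π) × 0.223274 = 41.86 W/m².

Q̄ ≈ 41.9 W/m²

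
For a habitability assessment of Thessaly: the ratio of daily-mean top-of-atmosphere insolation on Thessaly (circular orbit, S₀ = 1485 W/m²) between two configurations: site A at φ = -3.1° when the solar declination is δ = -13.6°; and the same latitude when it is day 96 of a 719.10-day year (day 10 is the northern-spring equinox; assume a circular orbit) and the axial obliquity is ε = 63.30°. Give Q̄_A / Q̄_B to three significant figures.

Q̄_A / Q̄_B ≈ 1.34

— Configuration A (φ=-3.1°):
cos H₀ = −tan(-3.1°) tan(-13.600°) = -0.0131, H₀ = 1.5839 rad.
Bracket: H₀ sin φ sin δ + cos φ cos δ sin H₀ = 1.5839×-0.05408×-0.23514 + 0.99854×0.97196×0.99991 = 0.020141 + 0.970454 = 0.990595.
Q̄ = (S₀/π) × [bracket] = (1485/π) × 0.990595 = 468.24 W/m².
— Configuration B (φ=-3.1°):
Solar longitude: λ_s = 360° × (96 − 10)/719.10 = 43.054°.
sin δ = sin 63.30° × sin 43.054° = 0.60989, so δ = +37.582°.
cos H₀ = −tan(-3.1°) tan(+37.582°) = 0.0417, H₀ = 1.5291 rad.
Bracket: H₀ sin φ sin δ + cos φ cos δ sin H₀ = 1.5291×-0.05408×0.60989 + 0.99854×0.79249×0.99913 = -0.050434 + 0.790645 = 0.740211.
Q̄ = (S₀/π) × [bracket] = (1485/π) × 0.740211 = 349.89 W/m².
Ratio Q̄_A / Q̄_B = 468.24 / 349.89 = 1.338.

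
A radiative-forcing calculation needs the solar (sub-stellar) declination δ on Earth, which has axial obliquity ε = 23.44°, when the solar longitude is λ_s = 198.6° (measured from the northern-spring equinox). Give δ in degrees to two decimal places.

sin δ = sin ε · sin λ_s = sin 23.44° × sin 198.6° = -0.126878.
δ = arcsin(-0.126878) = -7.29°.

δ = -7.29°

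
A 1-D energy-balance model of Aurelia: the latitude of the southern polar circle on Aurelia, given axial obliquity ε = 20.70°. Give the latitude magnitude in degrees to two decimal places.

69.30°

The polar circle is the lowest latitude that experiences at least one full rotation of continuous darkness at the northern-summer solstice; it lies at |φ| = 90° − ε = 90° − 20.70° = 69.30°.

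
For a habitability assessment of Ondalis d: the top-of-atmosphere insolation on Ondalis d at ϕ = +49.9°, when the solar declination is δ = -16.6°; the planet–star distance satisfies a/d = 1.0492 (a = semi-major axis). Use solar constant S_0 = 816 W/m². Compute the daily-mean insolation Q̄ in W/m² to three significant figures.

Q̄ ≈ 89.5 W/m²

cos h₀ = −tan(+49.9°) tan(-16.600°) = 0.3540, h₀ = 1.2089 rad.
Bracket: h₀ sin ϕ sin δ + cos ϕ cos δ sin h₀ = 1.2089×0.76492×-0.28569 + 0.64412×0.95832×0.93524 = -0.264181 + 0.577298 = 0.313117.
Inverse-square distance factor (a/d)² = 1.0492² = 1.100821.
Q̄ = (S_0/π) × 1.100821 × [bracket] = (816/π) × 1.100821 × 0.313117 = 89.53 W/m².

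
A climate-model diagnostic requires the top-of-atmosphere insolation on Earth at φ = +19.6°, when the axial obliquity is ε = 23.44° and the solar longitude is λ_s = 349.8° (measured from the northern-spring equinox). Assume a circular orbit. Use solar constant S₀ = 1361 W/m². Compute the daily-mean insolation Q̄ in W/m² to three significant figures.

Q̄ ≈ 391 W/m²

Solar declination: sin δ = sin ε · sin λ_s = sin 23.44° × sin 349.8° = -0.07044, so δ = -4.039°.
cos H₀ = −tan(+19.6°) tan(-4.039°) = 0.0251, H₀ = 1.5456 rad.
Bracket: H₀ sin φ sin δ + cos φ cos δ sin H₀ = 1.5456×0.33545×-0.07044 + 0.94206×0.99752×0.99968 = -0.036521 + 0.939423 = 0.902902.
Q̄ = (S₀/π) × [bracket] = (1361/π) × 0.902902 = 391.2 W/m².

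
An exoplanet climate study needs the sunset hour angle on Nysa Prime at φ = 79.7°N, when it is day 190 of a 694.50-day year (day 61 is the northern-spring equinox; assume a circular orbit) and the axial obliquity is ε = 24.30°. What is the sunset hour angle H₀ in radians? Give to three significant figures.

Solar longitude: λ_s = 360° × (190 − 61)/694.50 = 66.868°.
sin δ = sin 24.30° × sin 66.868° = 0.37843, so δ = +22.236°.
Sunrise equation: cos H₀ = −tan φ · tan δ = -2.2497 ≤ −1, so the host star never sets (polar day) and H₀ = π.

H₀ = 3.14 rad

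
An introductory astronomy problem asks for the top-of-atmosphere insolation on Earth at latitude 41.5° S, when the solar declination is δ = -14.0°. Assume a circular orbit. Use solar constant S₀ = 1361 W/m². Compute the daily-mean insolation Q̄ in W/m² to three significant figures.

cos H₀ = −tan(-41.5°) tan(-14.000°) = -0.2206, H₀ = 1.7932 rad.
Bracket: H₀ sin φ sin δ + cos φ cos δ sin H₀ = 1.7932×-0.66262×-0.24192 + 0.74896×0.97030×0.97537 = 0.287452 + 0.708817 = 0.996269.
Q̄ = (S₀/π) × [bracket] = (1361/π) × 0.996269 = 431.6 W/m².

Q̄ ≈ 432 W/m²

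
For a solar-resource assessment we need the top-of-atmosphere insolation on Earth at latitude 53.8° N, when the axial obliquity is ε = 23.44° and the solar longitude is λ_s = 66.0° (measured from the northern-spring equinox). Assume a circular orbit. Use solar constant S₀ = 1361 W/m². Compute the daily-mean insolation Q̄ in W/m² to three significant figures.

Solar declination: sin δ = sin ε · sin λ_s = sin 23.44° × sin 66.0° = 0.36340, so δ = +21.309°.
cos H₀ = −tan(+53.8°) tan(+21.309°) = -0.5330, H₀ = 2.1329 rad.
Bracket: H₀ sin φ sin δ + cos φ cos δ sin H₀ = 2.1329×0.80696×0.36340 + 0.59061×0.93163×0.84614 = 0.625471 + 0.465572 = 1.091043.
Q̄ = (S₀/π) × [bracket] = (1361/π) × 1.091043 = 472.7 W/m².

Q̄ ≈ 473 W/m²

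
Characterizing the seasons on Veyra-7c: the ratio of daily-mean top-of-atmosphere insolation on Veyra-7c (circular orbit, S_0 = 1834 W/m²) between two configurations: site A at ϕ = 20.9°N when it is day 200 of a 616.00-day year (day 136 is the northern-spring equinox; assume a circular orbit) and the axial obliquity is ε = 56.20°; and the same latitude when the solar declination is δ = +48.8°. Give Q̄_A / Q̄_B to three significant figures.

— Configuration A (ϕ=+20.9°):
Solar longitude: L_s = 360° × (200 − 136)/616.00 = 37.403°.
sin δ = sin 56.20° × sin 37.403° = 0.50475, so δ = +30.315°.
cos h₀ = −tan(+20.9°) tan(+30.315°) = -0.2233, h₀ = 1.7960 rad.
Bracket: h₀ sin ϕ sin δ + cos ϕ cos δ sin h₀ = 1.7960×0.35674×0.50475 + 0.93420×0.86327×0.97476 = 0.323396 + 0.786112 = 1.109508.
Q̄ = (S_0/π) × [bracket] = (1834/π) × 1.109508 = 647.71 W/m².
— Configuration B (ϕ=+20.9°):
cos h₀ = −tan(+20.9°) tan(+48.800°) = -0.4362, h₀ = 2.0222 rad.
Bracket: h₀ sin ϕ sin δ + cos ϕ cos δ sin h₀ = 2.0222×0.35674×0.75241 + 0.93420×0.65869×0.89985 = 0.542788 + 0.553721 = 1.096509.
Q̄ = (S_0/π) × [bracket] = (1834/π) × 1.096509 = 640.12 W/m².
Ratio Q̄_A / Q̄_B = 647.71 / 640.12 = 1.012.

Q̄_A / Q̄_B ≈ 1.01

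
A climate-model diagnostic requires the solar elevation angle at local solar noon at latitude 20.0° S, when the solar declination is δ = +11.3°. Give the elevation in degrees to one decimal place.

At local noon the hour angle is zero, so the zenith angle equals |φ − δ| = |-20.0° − (+11.300°)| = 31.300°.
Elevation = 90° − 31.300° = 58.7°.

58.7°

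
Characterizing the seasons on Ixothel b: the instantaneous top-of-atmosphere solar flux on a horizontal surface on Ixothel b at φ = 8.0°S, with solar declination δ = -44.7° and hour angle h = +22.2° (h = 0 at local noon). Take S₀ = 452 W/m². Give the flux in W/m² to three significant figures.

cos θ_z = sin φ sin δ + cos φ cos δ cos h = 0.097894 + 0.651704 = 0.749598.
Flux = S₀ · cos θ_z = 452 × 0.749598 = 338.8 W/m².

339 W/m²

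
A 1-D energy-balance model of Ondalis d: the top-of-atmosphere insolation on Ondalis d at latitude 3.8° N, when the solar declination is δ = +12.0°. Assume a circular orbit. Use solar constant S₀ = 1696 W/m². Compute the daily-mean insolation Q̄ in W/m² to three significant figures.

Q̄ ≈ 539 W/m²

cos H₀ = −tan(+3.8°) tan(+12.000°) = -0.0141, H₀ = 1.5849 rad.
Bracket: H₀ sin φ sin δ + cos φ cos δ sin H₀ = 1.5849×0.06627×0.20791 + 0.99780×0.97815×0.99990 = 0.021837 + 0.975900 = 0.997737.
Q̄ = (S₀/π) × [bracket] = (1696/π) × 0.997737 = 538.6 W/m².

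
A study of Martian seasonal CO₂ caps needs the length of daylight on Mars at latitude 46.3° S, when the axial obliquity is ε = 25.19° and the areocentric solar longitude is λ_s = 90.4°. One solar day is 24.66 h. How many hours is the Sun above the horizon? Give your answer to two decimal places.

8.29 h

sin δ = sin 25.19° × sin 90.4° = 0.42561, so δ = +25.189°.
cos H₀ = −tan φ · tan δ = −tan(-46.3°) × tan(+25.189°) = 0.4922, so H₀ = 1.0562 rad = 60.52°.
Daylight = 2H₀/(2π) × 24.66 h = (1.0562/π) × 24.66 = 8.29 h.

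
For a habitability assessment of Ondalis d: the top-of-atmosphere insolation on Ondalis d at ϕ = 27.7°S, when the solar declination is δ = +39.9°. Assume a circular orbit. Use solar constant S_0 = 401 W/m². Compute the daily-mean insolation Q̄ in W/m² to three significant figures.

Q̄ ≈ 35.4 W/m²

cos h₀ = −tan(-27.7°) tan(+39.900°) = 0.4390, h₀ = 1.1163 rad.
Bracket: h₀ sin ϕ sin δ + cos ϕ cos δ sin h₀ = 1.1163×-0.46484×0.64145 + 0.88539×0.76717×0.89850 = -0.332849 + 0.610301 = 0.277452.
Q̄ = (S_0/π) × [bracket] = (401/π) × 0.277452 = 35.41 W/m².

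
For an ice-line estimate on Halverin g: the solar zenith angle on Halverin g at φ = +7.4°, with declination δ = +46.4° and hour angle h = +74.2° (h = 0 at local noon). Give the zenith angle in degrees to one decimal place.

cos θ_z = sin φ sin δ + cos φ cos δ cos h = 0.093270 + 0.186206 = 0.279476.
θ_z = arccos(0.279476) = 73.8°.

θ_z = 73.8°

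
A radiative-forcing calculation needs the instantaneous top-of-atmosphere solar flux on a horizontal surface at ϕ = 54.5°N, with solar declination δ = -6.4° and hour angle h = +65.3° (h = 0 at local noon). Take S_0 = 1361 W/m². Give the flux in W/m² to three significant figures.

205 W/m²

cos θ_z = sin ϕ sin δ + cos ϕ cos δ cos h = -0.090749 + 0.241144 = 0.150395.
Flux = S_0 · cos θ_z = 1361 × 0.150395 = 204.7 W/m².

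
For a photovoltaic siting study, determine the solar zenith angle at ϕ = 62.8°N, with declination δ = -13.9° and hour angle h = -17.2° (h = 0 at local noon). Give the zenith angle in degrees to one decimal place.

cos θ_z = sin ϕ sin δ + cos ϕ cos δ cos h = -0.213663 + 0.423869 = 0.210206.
θ_z = arccos(0.210206) = 77.9°.

θ_z = 77.9°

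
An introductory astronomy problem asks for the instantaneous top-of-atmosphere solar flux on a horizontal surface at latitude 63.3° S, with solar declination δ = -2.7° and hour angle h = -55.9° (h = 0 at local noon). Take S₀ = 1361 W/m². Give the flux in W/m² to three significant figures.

400 W/m²

cos θ_z = sin φ sin δ + cos φ cos δ cos h = 0.042084 + 0.251626 = 0.293710.
Flux = S₀ · cos θ_z = 1361 × 0.293710 = 399.7 W/m².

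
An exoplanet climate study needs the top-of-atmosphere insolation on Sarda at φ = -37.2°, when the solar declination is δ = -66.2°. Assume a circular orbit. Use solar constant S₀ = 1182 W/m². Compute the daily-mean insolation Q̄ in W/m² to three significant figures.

Q̄ ≈ 654 W/m²

cos H₀ = −tan(-37.2°) tan(-66.200°) = -1.7210 ≤ −1 ⇒ polar day, H₀ = π.
Bracket: H₀ sin φ sin δ + cos φ cos δ sin H₀ = 3.1416×-0.60460×-0.91496 + 0.79653×0.40355×0.00000 = 1.737885 + 0.000000 = 1.737885.
Q̄ = (S₀/π) × [bracket] = (1182/π) × 1.737885 = 653.9 W/m².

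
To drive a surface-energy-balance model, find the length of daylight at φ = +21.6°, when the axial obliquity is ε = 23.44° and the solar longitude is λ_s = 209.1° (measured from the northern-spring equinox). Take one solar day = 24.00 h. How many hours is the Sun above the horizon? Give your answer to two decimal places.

Solar declination: sin δ = sin ε · sin λ_s = sin 23.44° × sin 209.1° = -0.19346, so δ = -11.155°.
cos H₀ = −tan φ · tan δ = −tan(+21.6°) × tan(-11.155°) = 0.0781, so H₀ = 1.4926 rad = 85.52°.
Daylight = 2H₀/(2π) × 24.00 h = (1.4926/π) × 24.00 = 11.40 h.

11.40 h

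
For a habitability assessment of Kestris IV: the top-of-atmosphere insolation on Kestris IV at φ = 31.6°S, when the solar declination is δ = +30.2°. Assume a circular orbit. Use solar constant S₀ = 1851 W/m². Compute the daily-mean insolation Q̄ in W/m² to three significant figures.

Q̄ ≈ 218 W/m²

cos H₀ = −tan(-31.6°) tan(+30.200°) = 0.3581, H₀ = 1.2046 rad.
Bracket: H₀ sin φ sin δ + cos φ cos δ sin H₀ = 1.2046×-0.52399×0.50302 + 0.85173×0.86427×0.93370 = -0.317505 + 0.687320 = 0.369815.
Q̄ = (S₀/π) × [bracket] = (1851/π) × 0.369815 = 217.9 W/m².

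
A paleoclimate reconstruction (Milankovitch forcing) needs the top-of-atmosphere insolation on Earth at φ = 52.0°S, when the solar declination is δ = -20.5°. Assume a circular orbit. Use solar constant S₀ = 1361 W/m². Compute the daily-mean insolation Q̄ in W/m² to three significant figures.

Q̄ ≈ 467 W/m²

cos H₀ = −tan(-52.0°) tan(-20.500°) = -0.4786, H₀ = 2.0698 rad.
Bracket: H₀ sin φ sin δ + cos φ cos δ sin H₀ = 2.0698×-0.78801×-0.35021 + 0.61566×0.93667×0.87806 = 0.571201 + 0.506351 = 1.077552.
Q̄ = (S₀/π) × [bracket] = (1361/π) × 1.077552 = 466.8 W/m².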